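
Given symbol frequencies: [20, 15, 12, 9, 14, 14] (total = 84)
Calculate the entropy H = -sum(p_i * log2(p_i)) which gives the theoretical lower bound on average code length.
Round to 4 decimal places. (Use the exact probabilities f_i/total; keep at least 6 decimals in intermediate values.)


Per-symbol terms -p_i * log2(p_i) with p_i = f_i/84:
  p = 20/84 = 0.238095: log2(p) = -2.070389, -p*log2(p) = 0.492950
  p = 15/84 = 0.178571: log2(p) = -2.485427, -p*log2(p) = 0.443826
  p = 12/84 = 0.142857: log2(p) = -2.807355, -p*log2(p) = 0.401051
  p = 9/84 = 0.107143: log2(p) = -3.222392, -p*log2(p) = 0.345256
  p = 14/84 = 0.166667: log2(p) = -2.584963, -p*log2(p) = 0.430827
  p = 14/84 = 0.166667: log2(p) = -2.584963, -p*log2(p) = 0.430827
H = 0.492950 + 0.443826 + 0.401051 + 0.345256 + 0.430827 + 0.430827 = 2.544737

H = 2.5447 bits/symbol


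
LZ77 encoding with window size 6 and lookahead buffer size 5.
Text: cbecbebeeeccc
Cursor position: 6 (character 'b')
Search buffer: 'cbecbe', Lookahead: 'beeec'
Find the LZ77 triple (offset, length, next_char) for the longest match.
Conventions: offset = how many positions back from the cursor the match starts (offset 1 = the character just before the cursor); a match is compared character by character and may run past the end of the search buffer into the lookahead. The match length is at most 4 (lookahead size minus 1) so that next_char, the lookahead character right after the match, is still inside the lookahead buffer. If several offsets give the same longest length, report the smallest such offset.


Try each offset into the search buffer:
  offset=1 (pos 5, char 'e'): match length 0
  offset=2 (pos 4, char 'b'): match length 2
  offset=3 (pos 3, char 'c'): match length 0
  offset=4 (pos 2, char 'e'): match length 0
  offset=5 (pos 1, char 'b'): match length 2
  offset=6 (pos 0, char 'c'): match length 0
Longest match has length 2, found at offsets 2, 5; take the smallest, offset 2.
next_char = character at position 6 + 2 = 8 -> 'e'

Best match: offset=2, length=2 (matching 'be' starting at position 4)
LZ77 triple: (2, 2, 'e')


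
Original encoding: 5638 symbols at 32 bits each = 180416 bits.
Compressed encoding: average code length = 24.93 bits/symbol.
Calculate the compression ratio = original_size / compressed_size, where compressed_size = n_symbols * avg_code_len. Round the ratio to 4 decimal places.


original_size = n_symbols * orig_bits = 5638 * 32 = 180416 bits
compressed_size = n_symbols * avg_code_len = 5638 * 24.93 = 140555.34 bits
ratio = original_size / compressed_size = 180416 / 140555.34 = 1.2836

Compression ratio = 1.2836


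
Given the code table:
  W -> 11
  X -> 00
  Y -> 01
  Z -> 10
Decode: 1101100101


Decoding:
11 -> W
01 -> Y
10 -> Z
01 -> Y
01 -> Y


Result: WYZYY


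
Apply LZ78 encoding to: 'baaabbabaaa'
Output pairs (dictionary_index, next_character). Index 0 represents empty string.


LZ78 encoding steps:
Dictionary: {0: ''}
Step 1: w='' (idx 0), next='b' -> output (0, 'b'), add 'b' as idx 1
Step 2: w='' (idx 0), next='a' -> output (0, 'a'), add 'a' as idx 2
Step 3: w='a' (idx 2), next='a' -> output (2, 'a'), add 'aa' as idx 3
Step 4: w='b' (idx 1), next='b' -> output (1, 'b'), add 'bb' as idx 4
Step 5: w='a' (idx 2), next='b' -> output (2, 'b'), add 'ab' as idx 5
Step 6: w='aa' (idx 3), next='a' -> output (3, 'a'), add 'aaa' as idx 6


Encoded: [(0, 'b'), (0, 'a'), (2, 'a'), (1, 'b'), (2, 'b'), (3, 'a')]


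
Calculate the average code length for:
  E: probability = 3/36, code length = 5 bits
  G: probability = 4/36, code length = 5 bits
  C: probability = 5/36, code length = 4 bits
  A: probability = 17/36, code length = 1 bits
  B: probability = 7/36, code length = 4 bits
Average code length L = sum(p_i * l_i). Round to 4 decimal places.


Weighted contributions p_i * l_i:
  E: (3/36) * 5 = 15/36
  G: (4/36) * 5 = 20/36
  C: (5/36) * 4 = 20/36
  A: (17/36) * 1 = 17/36
  B: (7/36) * 4 = 28/36
Sum = (15 + 20 + 20 + 17 + 28)/36 = 100/36

L = 100/36 = 2.7778 bits/symbol


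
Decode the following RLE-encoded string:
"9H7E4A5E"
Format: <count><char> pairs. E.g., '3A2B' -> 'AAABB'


Expanding each <count><char> pair:
  9H -> 'HHHHHHHHH'
  7E -> 'EEEEEEE'
  4A -> 'AAAA'
  5E -> 'EEEEE'

Decoded = HHHHHHHHHEEEEEEEAAAAEEEEE


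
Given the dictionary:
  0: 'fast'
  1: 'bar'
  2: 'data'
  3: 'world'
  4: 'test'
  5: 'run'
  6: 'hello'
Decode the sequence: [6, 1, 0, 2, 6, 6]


Look up each index in the dictionary:
  6 -> 'hello'
  1 -> 'bar'
  0 -> 'fast'
  2 -> 'data'
  6 -> 'hello'
  6 -> 'hello'

Decoded: "hello bar fast data hello hello"


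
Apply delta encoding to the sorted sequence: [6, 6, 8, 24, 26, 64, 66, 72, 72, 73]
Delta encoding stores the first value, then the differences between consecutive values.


First value: 6
Deltas:
  6 - 6 = 0
  8 - 6 = 2
  24 - 8 = 16
  26 - 24 = 2
  64 - 26 = 38
  66 - 64 = 2
  72 - 66 = 6
  72 - 72 = 0
  73 - 72 = 1


Delta encoded: [6, 0, 2, 16, 2, 38, 2, 6, 0, 1]


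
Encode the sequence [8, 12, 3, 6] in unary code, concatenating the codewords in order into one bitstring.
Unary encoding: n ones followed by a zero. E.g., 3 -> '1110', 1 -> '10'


Encode each number as n ones followed by a terminating 0:
  8 -> 111111110 (9 bits)
  12 -> 1111111111110 (13 bits)
  3 -> 1110 (4 bits)
  6 -> 1111110 (7 bits)
Total length = 9 + 13 + 4 + 7 = 33 bits.

Unary([8, 12, 3, 6]) = 111111110111111111111011101111110 (33 bits)


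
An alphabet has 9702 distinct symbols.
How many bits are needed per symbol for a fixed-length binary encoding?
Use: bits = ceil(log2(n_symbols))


log2(9702) = 13.2441
Bracket: 2^13 = 8192 < 9702 <= 2^14 = 16384
So ceil(log2(9702)) = 14

bits = ceil(log2(9702)) = ceil(13.2441) = 14 bits


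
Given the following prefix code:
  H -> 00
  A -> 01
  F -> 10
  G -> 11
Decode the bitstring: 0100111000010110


Decoding step by step:
Bits 01 -> A
Bits 00 -> H
Bits 11 -> G
Bits 10 -> F
Bits 00 -> H
Bits 01 -> A
Bits 01 -> A
Bits 10 -> F


Decoded message: AHGFHAAF


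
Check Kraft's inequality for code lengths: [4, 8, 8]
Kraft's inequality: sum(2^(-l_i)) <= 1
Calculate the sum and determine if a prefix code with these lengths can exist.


Sum = 2^(-4) + 2^(-8) + 2^(-8)
    = 0.0625 + 0.00390625 + 0.00390625
    = 18/256 = 0.0703125
Since 0.0703125 <= 1, Kraft's inequality IS satisfied.
A prefix code with these lengths CAN exist.

Kraft sum = 0.0703125. Satisfied.


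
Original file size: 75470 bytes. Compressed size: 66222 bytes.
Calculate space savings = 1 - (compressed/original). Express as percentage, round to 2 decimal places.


ratio = compressed/original = 66222/75470 = 0.877461
savings = 1 - ratio = 1 - 0.877461 = 0.122539
as a percentage: 0.122539 * 100 = 12.25%

Space savings = 1 - 66222/75470 = 12.25%


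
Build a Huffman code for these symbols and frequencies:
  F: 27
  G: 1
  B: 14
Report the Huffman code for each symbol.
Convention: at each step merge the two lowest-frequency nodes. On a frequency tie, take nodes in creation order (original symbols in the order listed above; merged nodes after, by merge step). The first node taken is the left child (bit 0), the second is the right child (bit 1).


Huffman tree construction:
Step 1: Merge G(1) + B(14) = 15
Step 2: Merge (G+B)(15) + F(27) = 42
Read each symbol's code off the tree from the root (left child = 0, right child = 1).

Codes:
  F: 1 (length 1)
  G: 00 (length 2)
  B: 01 (length 2)
Average code length: 57/42 = 1.3571 bits/symbol


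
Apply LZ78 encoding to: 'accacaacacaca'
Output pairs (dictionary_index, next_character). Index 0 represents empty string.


LZ78 encoding steps:
Dictionary: {0: ''}
Step 1: w='' (idx 0), next='a' -> output (0, 'a'), add 'a' as idx 1
Step 2: w='' (idx 0), next='c' -> output (0, 'c'), add 'c' as idx 2
Step 3: w='c' (idx 2), next='a' -> output (2, 'a'), add 'ca' as idx 3
Step 4: w='ca' (idx 3), next='a' -> output (3, 'a'), add 'caa' as idx 4
Step 5: w='ca' (idx 3), next='c' -> output (3, 'c'), add 'cac' as idx 5
Step 6: w='a' (idx 1), next='c' -> output (1, 'c'), add 'ac' as idx 6
Step 7: w='a' (idx 1), end of input -> output (1, '')


Encoded: [(0, 'a'), (0, 'c'), (2, 'a'), (3, 'a'), (3, 'c'), (1, 'c'), (1, '')]


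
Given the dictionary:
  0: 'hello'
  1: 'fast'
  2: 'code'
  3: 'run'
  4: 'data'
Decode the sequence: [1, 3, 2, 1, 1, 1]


Look up each index in the dictionary:
  1 -> 'fast'
  3 -> 'run'
  2 -> 'code'
  1 -> 'fast'
  1 -> 'fast'
  1 -> 'fast'

Decoded: "fast run code fast fast fast"


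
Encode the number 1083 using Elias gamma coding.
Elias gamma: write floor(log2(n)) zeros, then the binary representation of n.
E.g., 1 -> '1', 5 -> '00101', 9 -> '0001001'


num_bits = floor(log2(1083)) + 1 = 11
leading_zeros = num_bits - 1 = 10
binary(1083) = 10000111011

Elias gamma(1083) = '0000000000' + '10000111011' = 000000000010000111011 (21 bits)


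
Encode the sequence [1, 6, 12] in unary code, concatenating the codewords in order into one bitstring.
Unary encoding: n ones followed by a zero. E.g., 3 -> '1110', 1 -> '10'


Encode each number as n ones followed by a terminating 0:
  1 -> 10 (2 bits)
  6 -> 1111110 (7 bits)
  12 -> 1111111111110 (13 bits)
Total length = 2 + 7 + 13 = 22 bits.

Unary([1, 6, 12]) = 1011111101111111111110 (22 bits)


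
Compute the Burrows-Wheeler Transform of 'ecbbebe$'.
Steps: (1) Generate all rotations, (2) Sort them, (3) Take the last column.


Rotations (sorted):
  0: $ecbbebe -> last char: e
  1: bbebe$ec -> last char: c
  2: be$ecbbe -> last char: e
  3: bebe$ecb -> last char: b
  4: cbbebe$e -> last char: e
  5: e$ecbbeb -> last char: b
  6: ebe$ecbb -> last char: b
  7: ecbbebe$ -> last char: $


BWT = ecebebb$


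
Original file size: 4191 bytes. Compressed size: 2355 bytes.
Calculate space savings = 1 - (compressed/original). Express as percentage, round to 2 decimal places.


ratio = compressed/original = 2355/4191 = 0.561918
savings = 1 - ratio = 1 - 0.561918 = 0.438082
as a percentage: 0.438082 * 100 = 43.81%

Space savings = 1 - 2355/4191 = 43.81%


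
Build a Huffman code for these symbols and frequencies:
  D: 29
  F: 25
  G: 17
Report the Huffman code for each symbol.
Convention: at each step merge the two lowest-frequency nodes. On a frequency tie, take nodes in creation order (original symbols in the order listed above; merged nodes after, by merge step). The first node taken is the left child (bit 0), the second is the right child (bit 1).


Huffman tree construction:
Step 1: Merge G(17) + F(25) = 42
Step 2: Merge D(29) + (G+F)(42) = 71
Read each symbol's code off the tree from the root (left child = 0, right child = 1).

Codes:
  D: 0 (length 1)
  F: 11 (length 2)
  G: 10 (length 2)
Average code length: 113/71 = 1.5915 bits/symbol


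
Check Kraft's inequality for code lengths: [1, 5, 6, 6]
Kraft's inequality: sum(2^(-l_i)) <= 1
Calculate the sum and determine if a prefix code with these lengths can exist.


Sum = 2^(-1) + 2^(-5) + 2^(-6) + 2^(-6)
    = 0.5 + 0.03125 + 0.015625 + 0.015625
    = 36/64 = 0.5625
Since 0.5625 <= 1, Kraft's inequality IS satisfied.
A prefix code with these lengths CAN exist.

Kraft sum = 0.5625. Satisfied.


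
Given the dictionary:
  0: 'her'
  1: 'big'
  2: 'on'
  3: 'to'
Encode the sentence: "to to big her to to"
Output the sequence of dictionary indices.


Look up each word in the dictionary:
  'to' -> 3
  'to' -> 3
  'big' -> 1
  'her' -> 0
  'to' -> 3
  'to' -> 3

Encoded: [3, 3, 1, 0, 3, 3]


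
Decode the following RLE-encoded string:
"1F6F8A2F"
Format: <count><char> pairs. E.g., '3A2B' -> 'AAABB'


Expanding each <count><char> pair:
  1F -> 'F'
  6F -> 'FFFFFF'
  8A -> 'AAAAAAAA'
  2F -> 'FF'

Decoded = FFFFFFFAAAAAAAAFF


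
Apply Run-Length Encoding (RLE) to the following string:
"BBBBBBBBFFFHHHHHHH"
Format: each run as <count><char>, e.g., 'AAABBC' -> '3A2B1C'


Scanning runs left to right:
  i=0: run of 'B' x 8 -> '8B'
  i=8: run of 'F' x 3 -> '3F'
  i=11: run of 'H' x 7 -> '7H'

RLE = 8B3F7H


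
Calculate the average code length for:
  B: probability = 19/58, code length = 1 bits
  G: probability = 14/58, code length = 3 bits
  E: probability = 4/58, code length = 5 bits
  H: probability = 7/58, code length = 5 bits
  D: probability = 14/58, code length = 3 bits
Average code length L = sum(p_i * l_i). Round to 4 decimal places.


Weighted contributions p_i * l_i:
  B: (19/58) * 1 = 19/58
  G: (14/58) * 3 = 42/58
  E: (4/58) * 5 = 20/58
  H: (7/58) * 5 = 35/58
  D: (14/58) * 3 = 42/58
Sum = (19 + 42 + 20 + 35 + 42)/58 = 158/58

L = 158/58 = 2.7241 bits/symbol


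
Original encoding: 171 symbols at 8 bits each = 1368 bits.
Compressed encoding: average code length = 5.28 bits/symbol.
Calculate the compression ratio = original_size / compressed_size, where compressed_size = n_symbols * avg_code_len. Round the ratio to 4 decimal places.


original_size = n_symbols * orig_bits = 171 * 8 = 1368 bits
compressed_size = n_symbols * avg_code_len = 171 * 5.28 = 902.88 bits
ratio = original_size / compressed_size = 1368 / 902.88 = 1.5152

Compression ratio = 1.5152


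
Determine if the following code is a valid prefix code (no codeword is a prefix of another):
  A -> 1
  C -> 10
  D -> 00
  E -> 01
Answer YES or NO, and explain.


Checking each pair (does one codeword prefix another?):
  A='1' vs C='10': prefix -- VIOLATION

NO -- this is NOT a valid prefix code. A (1) is a prefix of C (10).


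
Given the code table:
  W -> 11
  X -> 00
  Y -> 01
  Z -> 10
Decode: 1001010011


Decoding:
10 -> Z
01 -> Y
01 -> Y
00 -> X
11 -> W


Result: ZYYXW


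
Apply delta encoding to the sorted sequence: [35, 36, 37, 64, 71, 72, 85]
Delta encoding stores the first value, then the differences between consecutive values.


First value: 35
Deltas:
  36 - 35 = 1
  37 - 36 = 1
  64 - 37 = 27
  71 - 64 = 7
  72 - 71 = 1
  85 - 72 = 13


Delta encoded: [35, 1, 1, 27, 7, 1, 13]


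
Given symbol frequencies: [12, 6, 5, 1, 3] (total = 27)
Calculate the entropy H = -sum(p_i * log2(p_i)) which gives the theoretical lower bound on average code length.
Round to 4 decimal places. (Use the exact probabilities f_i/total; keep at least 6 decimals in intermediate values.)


Per-symbol terms -p_i * log2(p_i) with p_i = f_i/27:
  p = 12/27 = 0.444444: log2(p) = -1.169925, -p*log2(p) = 0.519967
  p = 6/27 = 0.222222: log2(p) = -2.169925, -p*log2(p) = 0.482206
  p = 5/27 = 0.185185: log2(p) = -2.432959, -p*log2(p) = 0.450548
  p = 1/27 = 0.037037: log2(p) = -4.754888, -p*log2(p) = 0.176107
  p = 3/27 = 0.111111: log2(p) = -3.169925, -p*log2(p) = 0.352214
H = 0.519967 + 0.482206 + 0.450548 + 0.176107 + 0.352214 = 1.981042

H = 1.981 bits/symbol


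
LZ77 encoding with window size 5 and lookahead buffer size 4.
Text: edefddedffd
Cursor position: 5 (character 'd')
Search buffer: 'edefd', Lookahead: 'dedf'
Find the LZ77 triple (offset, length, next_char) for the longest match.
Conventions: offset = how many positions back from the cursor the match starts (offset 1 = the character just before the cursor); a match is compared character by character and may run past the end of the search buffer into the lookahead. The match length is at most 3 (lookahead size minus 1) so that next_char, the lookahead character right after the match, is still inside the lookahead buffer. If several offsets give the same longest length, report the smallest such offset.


Try each offset into the search buffer:
  offset=1 (pos 4, char 'd'): match length 1
  offset=2 (pos 3, char 'f'): match length 0
  offset=3 (pos 2, char 'e'): match length 0
  offset=4 (pos 1, char 'd'): match length 2
  offset=5 (pos 0, char 'e'): match length 0
Longest match has length 2 at offset 4.
next_char = character at position 5 + 2 = 7 -> 'd'

Best match: offset=4, length=2 (matching 'de' starting at position 1)
LZ77 triple: (4, 2, 'd')


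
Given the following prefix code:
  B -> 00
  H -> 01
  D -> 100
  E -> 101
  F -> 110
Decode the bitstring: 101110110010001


Decoding step by step:
Bits 101 -> E
Bits 110 -> F
Bits 110 -> F
Bits 01 -> H
Bits 00 -> B
Bits 01 -> H


Decoded message: EFFHBH


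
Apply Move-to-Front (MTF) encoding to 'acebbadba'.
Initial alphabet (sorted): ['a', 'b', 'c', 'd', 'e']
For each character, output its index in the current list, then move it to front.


MTF encoding:
'a': index 0 in ['a', 'b', 'c', 'd', 'e'] -> ['a', 'b', 'c', 'd', 'e']
'c': index 2 in ['a', 'b', 'c', 'd', 'e'] -> ['c', 'a', 'b', 'd', 'e']
'e': index 4 in ['c', 'a', 'b', 'd', 'e'] -> ['e', 'c', 'a', 'b', 'd']
'b': index 3 in ['e', 'c', 'a', 'b', 'd'] -> ['b', 'e', 'c', 'a', 'd']
'b': index 0 in ['b', 'e', 'c', 'a', 'd'] -> ['b', 'e', 'c', 'a', 'd']
'a': index 3 in ['b', 'e', 'c', 'a', 'd'] -> ['a', 'b', 'e', 'c', 'd']
'd': index 4 in ['a', 'b', 'e', 'c', 'd'] -> ['d', 'a', 'b', 'e', 'c']
'b': index 2 in ['d', 'a', 'b', 'e', 'c'] -> ['b', 'd', 'a', 'e', 'c']
'a': index 2 in ['b', 'd', 'a', 'e', 'c'] -> ['a', 'b', 'd', 'e', 'c']


Output: [0, 2, 4, 3, 0, 3, 4, 2, 2]


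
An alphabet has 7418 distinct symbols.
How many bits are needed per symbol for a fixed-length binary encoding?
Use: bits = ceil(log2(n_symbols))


log2(7418) = 12.8568
Bracket: 2^12 = 4096 < 7418 <= 2^13 = 8192
So ceil(log2(7418)) = 13

bits = ceil(log2(7418)) = ceil(12.8568) = 13 bits


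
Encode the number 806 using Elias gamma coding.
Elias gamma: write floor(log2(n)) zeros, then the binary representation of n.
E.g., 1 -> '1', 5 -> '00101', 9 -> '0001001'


num_bits = floor(log2(806)) + 1 = 10
leading_zeros = num_bits - 1 = 9
binary(806) = 1100100110

Elias gamma(806) = '000000000' + '1100100110' = 0000000001100100110 (19 bits)


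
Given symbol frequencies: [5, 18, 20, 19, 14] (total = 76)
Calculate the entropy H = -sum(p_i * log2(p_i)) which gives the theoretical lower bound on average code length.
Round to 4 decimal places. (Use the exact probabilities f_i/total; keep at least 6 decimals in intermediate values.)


Per-symbol terms -p_i * log2(p_i) with p_i = f_i/76:
  p = 5/76 = 0.065789: log2(p) = -3.925999, -p*log2(p) = 0.258289
  p = 18/76 = 0.236842: log2(p) = -2.078003, -p*log2(p) = 0.492158
  p = 20/76 = 0.263158: log2(p) = -1.925999, -p*log2(p) = 0.506842
  p = 19/76 = 0.250000: log2(p) = -2.000000, -p*log2(p) = 0.500000
  p = 14/76 = 0.184211: log2(p) = -2.440573, -p*log2(p) = 0.449579
H = 0.258289 + 0.492158 + 0.506842 + 0.500000 + 0.449579 = 2.206868

H = 2.2069 bits/symbol


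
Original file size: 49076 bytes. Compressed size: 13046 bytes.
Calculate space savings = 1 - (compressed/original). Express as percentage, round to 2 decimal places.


ratio = compressed/original = 13046/49076 = 0.265833
savings = 1 - ratio = 1 - 0.265833 = 0.734167
as a percentage: 0.734167 * 100 = 73.42%

Space savings = 1 - 13046/49076 = 73.42%


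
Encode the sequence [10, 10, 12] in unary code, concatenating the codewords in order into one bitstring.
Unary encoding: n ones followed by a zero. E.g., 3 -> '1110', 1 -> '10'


Encode each number as n ones followed by a terminating 0:
  10 -> 11111111110 (11 bits)
  10 -> 11111111110 (11 bits)
  12 -> 1111111111110 (13 bits)
Total length = 11 + 11 + 13 = 35 bits.

Unary([10, 10, 12]) = 11111111110111111111101111111111110 (35 bits)


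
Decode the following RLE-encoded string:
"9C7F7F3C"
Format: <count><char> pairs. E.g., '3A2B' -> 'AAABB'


Expanding each <count><char> pair:
  9C -> 'CCCCCCCCC'
  7F -> 'FFFFFFF'
  7F -> 'FFFFFFF'
  3C -> 'CCC'

Decoded = CCCCCCCCCFFFFFFFFFFFFFFCCC


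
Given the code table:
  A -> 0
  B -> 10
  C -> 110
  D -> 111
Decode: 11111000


Decoding:
111 -> D
110 -> C
0 -> A
0 -> A


Result: DCAA


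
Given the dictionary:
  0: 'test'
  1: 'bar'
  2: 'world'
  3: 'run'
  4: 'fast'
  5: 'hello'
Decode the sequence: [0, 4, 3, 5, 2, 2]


Look up each index in the dictionary:
  0 -> 'test'
  4 -> 'fast'
  3 -> 'run'
  5 -> 'hello'
  2 -> 'world'
  2 -> 'world'

Decoded: "test fast run hello world world"


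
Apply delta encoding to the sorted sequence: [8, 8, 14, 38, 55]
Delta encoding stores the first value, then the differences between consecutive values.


First value: 8
Deltas:
  8 - 8 = 0
  14 - 8 = 6
  38 - 14 = 24
  55 - 38 = 17


Delta encoded: [8, 0, 6, 24, 17]


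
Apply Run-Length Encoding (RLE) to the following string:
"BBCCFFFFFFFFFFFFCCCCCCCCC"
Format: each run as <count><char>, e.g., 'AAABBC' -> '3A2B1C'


Scanning runs left to right:
  i=0: run of 'B' x 2 -> '2B'
  i=2: run of 'C' x 2 -> '2C'
  i=4: run of 'F' x 12 -> '12F'
  i=16: run of 'C' x 9 -> '9C'

RLE = 2B2C12F9C


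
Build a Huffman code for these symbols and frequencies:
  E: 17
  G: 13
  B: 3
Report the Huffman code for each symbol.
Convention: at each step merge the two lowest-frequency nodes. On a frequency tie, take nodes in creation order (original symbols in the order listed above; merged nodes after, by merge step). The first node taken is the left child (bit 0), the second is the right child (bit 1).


Huffman tree construction:
Step 1: Merge B(3) + G(13) = 16
Step 2: Merge (B+G)(16) + E(17) = 33
Read each symbol's code off the tree from the root (left child = 0, right child = 1).

Codes:
  E: 1 (length 1)
  G: 01 (length 2)
  B: 00 (length 2)
Average code length: 49/33 = 1.4848 bits/symbol


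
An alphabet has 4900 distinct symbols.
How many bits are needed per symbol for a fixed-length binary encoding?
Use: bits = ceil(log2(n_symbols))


log2(4900) = 12.2586
Bracket: 2^12 = 4096 < 4900 <= 2^13 = 8192
So ceil(log2(4900)) = 13

bits = ceil(log2(4900)) = ceil(12.2586) = 13 bits


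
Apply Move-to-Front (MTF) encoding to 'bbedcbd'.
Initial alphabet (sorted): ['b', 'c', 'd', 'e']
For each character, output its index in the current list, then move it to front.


MTF encoding:
'b': index 0 in ['b', 'c', 'd', 'e'] -> ['b', 'c', 'd', 'e']
'b': index 0 in ['b', 'c', 'd', 'e'] -> ['b', 'c', 'd', 'e']
'e': index 3 in ['b', 'c', 'd', 'e'] -> ['e', 'b', 'c', 'd']
'd': index 3 in ['e', 'b', 'c', 'd'] -> ['d', 'e', 'b', 'c']
'c': index 3 in ['d', 'e', 'b', 'c'] -> ['c', 'd', 'e', 'b']
'b': index 3 in ['c', 'd', 'e', 'b'] -> ['b', 'c', 'd', 'e']
'd': index 2 in ['b', 'c', 'd', 'e'] -> ['d', 'b', 'c', 'e']


Output: [0, 0, 3, 3, 3, 3, 2]


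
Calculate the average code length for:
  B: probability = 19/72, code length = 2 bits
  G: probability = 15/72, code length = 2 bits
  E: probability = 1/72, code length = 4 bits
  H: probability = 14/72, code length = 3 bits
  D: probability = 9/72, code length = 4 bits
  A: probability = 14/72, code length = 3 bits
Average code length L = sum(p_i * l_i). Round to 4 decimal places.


Weighted contributions p_i * l_i:
  B: (19/72) * 2 = 38/72
  G: (15/72) * 2 = 30/72
  E: (1/72) * 4 = 4/72
  H: (14/72) * 3 = 42/72
  D: (9/72) * 4 = 36/72
  A: (14/72) * 3 = 42/72
Sum = (38 + 30 + 4 + 42 + 36 + 42)/72 = 192/72

L = 192/72 = 2.6667 bits/symbol


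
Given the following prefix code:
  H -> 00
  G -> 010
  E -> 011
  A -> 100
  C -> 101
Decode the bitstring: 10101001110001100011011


Decoding step by step:
Bits 101 -> C
Bits 010 -> G
Bits 011 -> E
Bits 100 -> A
Bits 011 -> E
Bits 00 -> H
Bits 011 -> E
Bits 011 -> E


Decoded message: CGEAEHEE


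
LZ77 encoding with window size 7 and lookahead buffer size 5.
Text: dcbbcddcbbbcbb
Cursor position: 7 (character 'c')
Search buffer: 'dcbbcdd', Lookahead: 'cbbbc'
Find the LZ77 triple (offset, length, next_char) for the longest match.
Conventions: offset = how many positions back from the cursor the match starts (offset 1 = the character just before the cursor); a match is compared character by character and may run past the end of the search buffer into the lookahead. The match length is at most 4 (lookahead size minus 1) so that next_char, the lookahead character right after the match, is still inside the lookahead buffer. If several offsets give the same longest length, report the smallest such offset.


Try each offset into the search buffer:
  offset=1 (pos 6, char 'd'): match length 0
  offset=2 (pos 5, char 'd'): match length 0
  offset=3 (pos 4, char 'c'): match length 1
  offset=4 (pos 3, char 'b'): match length 0
  offset=5 (pos 2, char 'b'): match length 0
  offset=6 (pos 1, char 'c'): match length 3
  offset=7 (pos 0, char 'd'): match length 0
Longest match has length 3 at offset 6.
next_char = character at position 7 + 3 = 10 -> 'b'

Best match: offset=6, length=3 (matching 'cbb' starting at position 1)
LZ77 triple: (6, 3, 'b')


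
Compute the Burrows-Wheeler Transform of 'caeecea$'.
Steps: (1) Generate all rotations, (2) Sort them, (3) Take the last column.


Rotations (sorted):
  0: $caeecea -> last char: a
  1: a$caeece -> last char: e
  2: aeecea$c -> last char: c
  3: caeecea$ -> last char: $
  4: cea$caee -> last char: e
  5: ea$caeec -> last char: c
  6: ecea$cae -> last char: e
  7: eecea$ca -> last char: a


BWT = aec$ecea


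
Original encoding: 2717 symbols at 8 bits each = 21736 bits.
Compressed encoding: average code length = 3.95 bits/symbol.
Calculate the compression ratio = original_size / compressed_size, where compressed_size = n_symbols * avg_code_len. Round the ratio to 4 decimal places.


original_size = n_symbols * orig_bits = 2717 * 8 = 21736 bits
compressed_size = n_symbols * avg_code_len = 2717 * 3.95 = 10732.15 bits
ratio = original_size / compressed_size = 21736 / 10732.15 = 2.0253

Compression ratio = 2.0253


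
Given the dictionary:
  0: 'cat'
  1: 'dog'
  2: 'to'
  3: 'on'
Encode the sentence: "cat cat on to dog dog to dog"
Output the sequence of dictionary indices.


Look up each word in the dictionary:
  'cat' -> 0
  'cat' -> 0
  'on' -> 3
  'to' -> 2
  'dog' -> 1
  'dog' -> 1
  'to' -> 2
  'dog' -> 1

Encoded: [0, 0, 3, 2, 1, 1, 2, 1]


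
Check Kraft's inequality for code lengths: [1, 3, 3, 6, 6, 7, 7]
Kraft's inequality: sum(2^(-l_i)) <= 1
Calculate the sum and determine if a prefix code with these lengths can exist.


Sum = 2^(-1) + 2^(-3) + 2^(-3) + 2^(-6) + 2^(-6) + 2^(-7) + 2^(-7)
    = 0.5 + 0.125 + 0.125 + 0.015625 + 0.015625 + 0.0078125 + 0.0078125
    = 102/128 = 0.796875
Since 0.796875 <= 1, Kraft's inequality IS satisfied.
A prefix code with these lengths CAN exist.

Kraft sum = 0.796875. Satisfied.


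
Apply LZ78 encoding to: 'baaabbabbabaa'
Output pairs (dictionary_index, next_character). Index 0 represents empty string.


LZ78 encoding steps:
Dictionary: {0: ''}
Step 1: w='' (idx 0), next='b' -> output (0, 'b'), add 'b' as idx 1
Step 2: w='' (idx 0), next='a' -> output (0, 'a'), add 'a' as idx 2
Step 3: w='a' (idx 2), next='a' -> output (2, 'a'), add 'aa' as idx 3
Step 4: w='b' (idx 1), next='b' -> output (1, 'b'), add 'bb' as idx 4
Step 5: w='a' (idx 2), next='b' -> output (2, 'b'), add 'ab' as idx 5
Step 6: w='b' (idx 1), next='a' -> output (1, 'a'), add 'ba' as idx 6
Step 7: w='ba' (idx 6), next='a' -> output (6, 'a'), add 'baa' as idx 7


Encoded: [(0, 'b'), (0, 'a'), (2, 'a'), (1, 'b'), (2, 'b'), (1, 'a'), (6, 'a')]


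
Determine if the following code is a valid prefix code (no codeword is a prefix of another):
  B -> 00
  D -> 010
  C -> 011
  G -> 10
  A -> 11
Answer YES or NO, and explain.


Checking each pair (does one codeword prefix another?):
  B='00' vs D='010': no prefix
  B='00' vs C='011': no prefix
  B='00' vs G='10': no prefix
  B='00' vs A='11': no prefix
  D='010' vs B='00': no prefix
  D='010' vs C='011': no prefix
  D='010' vs G='10': no prefix
  D='010' vs A='11': no prefix
  C='011' vs B='00': no prefix
  C='011' vs D='010': no prefix
  C='011' vs G='10': no prefix
  C='011' vs A='11': no prefix
  G='10' vs B='00': no prefix
  G='10' vs D='010': no prefix
  G='10' vs C='011': no prefix
  G='10' vs A='11': no prefix
  A='11' vs B='00': no prefix
  A='11' vs D='010': no prefix
  A='11' vs C='011': no prefix
  A='11' vs G='10': no prefix
No violation found over all pairs.

YES -- this is a valid prefix code. No codeword is a prefix of any other codeword.


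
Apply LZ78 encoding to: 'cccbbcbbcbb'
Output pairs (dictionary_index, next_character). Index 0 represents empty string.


LZ78 encoding steps:
Dictionary: {0: ''}
Step 1: w='' (idx 0), next='c' -> output (0, 'c'), add 'c' as idx 1
Step 2: w='c' (idx 1), next='c' -> output (1, 'c'), add 'cc' as idx 2
Step 3: w='' (idx 0), next='b' -> output (0, 'b'), add 'b' as idx 3
Step 4: w='b' (idx 3), next='c' -> output (3, 'c'), add 'bc' as idx 4
Step 5: w='b' (idx 3), next='b' -> output (3, 'b'), add 'bb' as idx 5
Step 6: w='c' (idx 1), next='b' -> output (1, 'b'), add 'cb' as idx 6
Step 7: w='b' (idx 3), end of input -> output (3, '')


Encoded: [(0, 'c'), (1, 'c'), (0, 'b'), (3, 'c'), (3, 'b'), (1, 'b'), (3, '')]


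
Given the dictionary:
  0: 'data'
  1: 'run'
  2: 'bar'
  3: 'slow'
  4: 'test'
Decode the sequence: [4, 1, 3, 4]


Look up each index in the dictionary:
  4 -> 'test'
  1 -> 'run'
  3 -> 'slow'
  4 -> 'test'

Decoded: "test run slow test"


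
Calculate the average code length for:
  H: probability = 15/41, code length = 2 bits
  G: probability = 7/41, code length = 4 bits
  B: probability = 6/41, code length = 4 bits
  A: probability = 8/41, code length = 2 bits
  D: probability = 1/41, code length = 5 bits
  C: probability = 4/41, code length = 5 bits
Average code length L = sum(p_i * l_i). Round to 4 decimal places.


Weighted contributions p_i * l_i:
  H: (15/41) * 2 = 30/41
  G: (7/41) * 4 = 28/41
  B: (6/41) * 4 = 24/41
  A: (8/41) * 2 = 16/41
  D: (1/41) * 5 = 5/41
  C: (4/41) * 5 = 20/41
Sum = (30 + 28 + 24 + 16 + 5 + 20)/41 = 123/41

L = 123/41 = 3.0000 bits/symbol


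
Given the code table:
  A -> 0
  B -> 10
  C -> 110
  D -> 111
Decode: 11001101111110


Decoding:
110 -> C
0 -> A
110 -> C
111 -> D
111 -> D
0 -> A


Result: CACDDA


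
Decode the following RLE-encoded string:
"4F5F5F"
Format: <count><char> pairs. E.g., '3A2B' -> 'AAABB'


Expanding each <count><char> pair:
  4F -> 'FFFF'
  5F -> 'FFFFF'
  5F -> 'FFFFF'

Decoded = FFFFFFFFFFFFFF


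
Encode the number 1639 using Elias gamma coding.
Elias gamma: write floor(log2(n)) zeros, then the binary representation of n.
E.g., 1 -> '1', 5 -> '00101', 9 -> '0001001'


num_bits = floor(log2(1639)) + 1 = 11
leading_zeros = num_bits - 1 = 10
binary(1639) = 11001100111

Elias gamma(1639) = '0000000000' + '11001100111' = 000000000011001100111 (21 bits)


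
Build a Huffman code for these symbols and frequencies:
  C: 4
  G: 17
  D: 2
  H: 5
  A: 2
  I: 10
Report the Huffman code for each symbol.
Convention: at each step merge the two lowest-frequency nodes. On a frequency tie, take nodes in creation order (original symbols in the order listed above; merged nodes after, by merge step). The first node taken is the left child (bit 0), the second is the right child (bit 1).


Huffman tree construction:
Step 1: Merge D(2) + A(2) = 4
Step 2: Merge C(4) + (D+A)(4) = 8
Step 3: Merge H(5) + (C+(D+A))(8) = 13
Step 4: Merge I(10) + (H+(C+(D+A)))(13) = 23
Step 5: Merge G(17) + (I+(H+(C+(D+A))))(23) = 40
Read each symbol's code off the tree from the root (left child = 0, right child = 1).

Codes:
  C: 1110 (length 4)
  G: 0 (length 1)
  D: 11110 (length 5)
  H: 110 (length 3)
  A: 11111 (length 5)
  I: 10 (length 2)
Average code length: 88/40 = 2.2000 bits/symbol


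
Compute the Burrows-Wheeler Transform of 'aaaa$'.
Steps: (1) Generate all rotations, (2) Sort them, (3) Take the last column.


Rotations (sorted):
  0: $aaaa -> last char: a
  1: a$aaa -> last char: a
  2: aa$aa -> last char: a
  3: aaa$a -> last char: a
  4: aaaa$ -> last char: $


BWT = aaaa$


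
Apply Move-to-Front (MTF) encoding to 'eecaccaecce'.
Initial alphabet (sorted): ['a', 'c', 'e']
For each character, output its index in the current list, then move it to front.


MTF encoding:
'e': index 2 in ['a', 'c', 'e'] -> ['e', 'a', 'c']
'e': index 0 in ['e', 'a', 'c'] -> ['e', 'a', 'c']
'c': index 2 in ['e', 'a', 'c'] -> ['c', 'e', 'a']
'a': index 2 in ['c', 'e', 'a'] -> ['a', 'c', 'e']
'c': index 1 in ['a', 'c', 'e'] -> ['c', 'a', 'e']
'c': index 0 in ['c', 'a', 'e'] -> ['c', 'a', 'e']
'a': index 1 in ['c', 'a', 'e'] -> ['a', 'c', 'e']
'e': index 2 in ['a', 'c', 'e'] -> ['e', 'a', 'c']
'c': index 2 in ['e', 'a', 'c'] -> ['c', 'e', 'a']
'c': index 0 in ['c', 'e', 'a'] -> ['c', 'e', 'a']
'e': index 1 in ['c', 'e', 'a'] -> ['e', 'c', 'a']


Output: [2, 0, 2, 2, 1, 0, 1, 2, 2, 0, 1]


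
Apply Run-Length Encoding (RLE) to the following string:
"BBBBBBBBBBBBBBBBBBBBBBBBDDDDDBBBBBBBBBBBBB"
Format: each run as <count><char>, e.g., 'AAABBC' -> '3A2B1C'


Scanning runs left to right:
  i=0: run of 'B' x 24 -> '24B'
  i=24: run of 'D' x 5 -> '5D'
  i=29: run of 'B' x 13 -> '13B'

RLE = 24B5D13B


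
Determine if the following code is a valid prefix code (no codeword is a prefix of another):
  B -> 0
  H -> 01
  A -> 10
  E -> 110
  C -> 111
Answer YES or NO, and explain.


Checking each pair (does one codeword prefix another?):
  B='0' vs H='01': prefix -- VIOLATION

NO -- this is NOT a valid prefix code. B (0) is a prefix of H (01).


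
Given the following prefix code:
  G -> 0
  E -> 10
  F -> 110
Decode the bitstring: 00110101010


Decoding step by step:
Bits 0 -> G
Bits 0 -> G
Bits 110 -> F
Bits 10 -> E
Bits 10 -> E
Bits 10 -> E


Decoded message: GGFEEE


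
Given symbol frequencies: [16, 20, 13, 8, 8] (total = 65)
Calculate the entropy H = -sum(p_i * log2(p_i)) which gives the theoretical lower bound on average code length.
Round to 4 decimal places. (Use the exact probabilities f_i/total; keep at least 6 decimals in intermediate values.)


Per-symbol terms -p_i * log2(p_i) with p_i = f_i/65:
  p = 16/65 = 0.246154: log2(p) = -2.022368, -p*log2(p) = 0.497814
  p = 20/65 = 0.307692: log2(p) = -1.700440, -p*log2(p) = 0.523212
  p = 13/65 = 0.200000: log2(p) = -2.321928, -p*log2(p) = 0.464386
  p = 8/65 = 0.123077: log2(p) = -3.022368, -p*log2(p) = 0.371984
  p = 8/65 = 0.123077: log2(p) = -3.022368, -p*log2(p) = 0.371984
H = 0.497814 + 0.523212 + 0.464386 + 0.371984 + 0.371984 = 2.229380

H = 2.2294 bits/symbol


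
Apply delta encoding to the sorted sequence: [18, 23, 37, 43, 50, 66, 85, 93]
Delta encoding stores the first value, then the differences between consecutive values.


First value: 18
Deltas:
  23 - 18 = 5
  37 - 23 = 14
  43 - 37 = 6
  50 - 43 = 7
  66 - 50 = 16
  85 - 66 = 19
  93 - 85 = 8


Delta encoded: [18, 5, 14, 6, 7, 16, 19, 8]


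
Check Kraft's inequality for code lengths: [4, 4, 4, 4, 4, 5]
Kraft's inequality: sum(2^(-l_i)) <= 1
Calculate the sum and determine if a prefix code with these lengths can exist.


Sum = 2^(-4) + 2^(-4) + 2^(-4) + 2^(-4) + 2^(-4) + 2^(-5)
    = 0.0625 + 0.0625 + 0.0625 + 0.0625 + 0.0625 + 0.03125
    = 11/32 = 0.34375
Since 0.34375 <= 1, Kraft's inequality IS satisfied.
A prefix code with these lengths CAN exist.

Kraft sum = 0.34375. Satisfied.


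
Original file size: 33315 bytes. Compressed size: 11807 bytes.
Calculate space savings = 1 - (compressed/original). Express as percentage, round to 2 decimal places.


ratio = compressed/original = 11807/33315 = 0.354405
savings = 1 - ratio = 1 - 0.354405 = 0.645595
as a percentage: 0.645595 * 100 = 64.56%

Space savings = 1 - 11807/33315 = 64.56%


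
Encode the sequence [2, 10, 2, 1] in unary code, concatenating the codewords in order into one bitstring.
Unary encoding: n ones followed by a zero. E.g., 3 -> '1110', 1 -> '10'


Encode each number as n ones followed by a terminating 0:
  2 -> 110 (3 bits)
  10 -> 11111111110 (11 bits)
  2 -> 110 (3 bits)
  1 -> 10 (2 bits)
Total length = 3 + 11 + 3 + 2 = 19 bits.

Unary([2, 10, 2, 1]) = 1101111111111011010 (19 bits)


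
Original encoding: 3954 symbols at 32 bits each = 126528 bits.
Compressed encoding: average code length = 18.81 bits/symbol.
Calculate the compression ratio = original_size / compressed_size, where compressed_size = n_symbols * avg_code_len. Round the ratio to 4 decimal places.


original_size = n_symbols * orig_bits = 3954 * 32 = 126528 bits
compressed_size = n_symbols * avg_code_len = 3954 * 18.81 = 74374.74 bits
ratio = original_size / compressed_size = 126528 / 74374.74 = 1.7012

Compression ratio = 1.7012


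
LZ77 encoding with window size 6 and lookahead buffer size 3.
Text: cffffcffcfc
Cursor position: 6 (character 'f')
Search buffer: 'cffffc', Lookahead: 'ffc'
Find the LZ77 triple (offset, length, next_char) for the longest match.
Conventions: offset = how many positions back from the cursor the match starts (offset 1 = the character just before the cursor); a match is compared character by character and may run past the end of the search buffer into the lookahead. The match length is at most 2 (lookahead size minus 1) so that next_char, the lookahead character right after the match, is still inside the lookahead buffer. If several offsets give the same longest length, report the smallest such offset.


Try each offset into the search buffer:
  offset=1 (pos 5, char 'c'): match length 0
  offset=2 (pos 4, char 'f'): match length 1
  offset=3 (pos 3, char 'f'): match length 2
  offset=4 (pos 2, char 'f'): match length 2
  offset=5 (pos 1, char 'f'): match length 2
  offset=6 (pos 0, char 'c'): match length 0
Longest match has length 2, found at offsets 3, 4, 5; take the smallest, offset 3.
next_char = character at position 6 + 2 = 8 -> 'c'

Best match: offset=3, length=2 (matching 'ff' starting at position 3)
LZ77 triple: (3, 2, 'c')


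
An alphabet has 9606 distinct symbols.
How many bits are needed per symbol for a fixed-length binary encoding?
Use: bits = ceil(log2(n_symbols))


log2(9606) = 13.2297
Bracket: 2^13 = 8192 < 9606 <= 2^14 = 16384
So ceil(log2(9606)) = 14

bits = ceil(log2(9606)) = ceil(13.2297) = 14 bits


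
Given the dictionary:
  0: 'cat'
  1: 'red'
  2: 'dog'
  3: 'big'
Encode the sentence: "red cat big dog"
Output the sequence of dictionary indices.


Look up each word in the dictionary:
  'red' -> 1
  'cat' -> 0
  'big' -> 3
  'dog' -> 2

Encoded: [1, 0, 3, 2]


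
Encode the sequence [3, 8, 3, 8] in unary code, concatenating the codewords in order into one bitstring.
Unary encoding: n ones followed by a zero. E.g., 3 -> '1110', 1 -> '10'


Encode each number as n ones followed by a terminating 0:
  3 -> 1110 (4 bits)
  8 -> 111111110 (9 bits)
  3 -> 1110 (4 bits)
  8 -> 111111110 (9 bits)
Total length = 4 + 9 + 4 + 9 = 26 bits.

Unary([3, 8, 3, 8]) = 11101111111101110111111110 (26 bits)


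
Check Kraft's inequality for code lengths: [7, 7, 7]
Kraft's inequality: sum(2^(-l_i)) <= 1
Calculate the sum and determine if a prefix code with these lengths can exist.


Sum = 2^(-7) + 2^(-7) + 2^(-7)
    = 0.0078125 + 0.0078125 + 0.0078125
    = 3/128 = 0.0234375
Since 0.0234375 <= 1, Kraft's inequality IS satisfied.
A prefix code with these lengths CAN exist.

Kraft sum = 0.0234375. Satisfied.


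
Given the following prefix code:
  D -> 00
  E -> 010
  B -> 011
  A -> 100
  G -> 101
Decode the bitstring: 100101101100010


Decoding step by step:
Bits 100 -> A
Bits 101 -> G
Bits 101 -> G
Bits 100 -> A
Bits 010 -> E


Decoded message: AGGAE


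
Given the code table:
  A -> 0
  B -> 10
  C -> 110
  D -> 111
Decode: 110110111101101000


Decoding:
110 -> C
110 -> C
111 -> D
10 -> B
110 -> C
10 -> B
0 -> A
0 -> A


Result: CCDBCBAA


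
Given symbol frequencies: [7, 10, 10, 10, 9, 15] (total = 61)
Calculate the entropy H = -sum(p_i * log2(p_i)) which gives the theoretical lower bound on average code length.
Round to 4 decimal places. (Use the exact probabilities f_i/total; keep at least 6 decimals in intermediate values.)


Per-symbol terms -p_i * log2(p_i) with p_i = f_i/61:
  p = 7/61 = 0.114754: log2(p) = -3.123382, -p*log2(p) = 0.358421
  p = 10/61 = 0.163934: log2(p) = -2.608809, -p*log2(p) = 0.427674
  p = 10/61 = 0.163934: log2(p) = -2.608809, -p*log2(p) = 0.427674
  p = 10/61 = 0.163934: log2(p) = -2.608809, -p*log2(p) = 0.427674
  p = 9/61 = 0.147541: log2(p) = -2.760812, -p*log2(p) = 0.407333
  p = 15/61 = 0.245902: log2(p) = -2.023847, -p*log2(p) = 0.497667
H = 0.358421 + 0.427674 + 0.427674 + 0.427674 + 0.407333 + 0.497667 = 2.546443

H = 2.5464 bits/symbol


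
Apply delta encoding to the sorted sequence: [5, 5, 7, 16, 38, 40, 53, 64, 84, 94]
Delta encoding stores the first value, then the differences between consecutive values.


First value: 5
Deltas:
  5 - 5 = 0
  7 - 5 = 2
  16 - 7 = 9
  38 - 16 = 22
  40 - 38 = 2
  53 - 40 = 13
  64 - 53 = 11
  84 - 64 = 20
  94 - 84 = 10


Delta encoded: [5, 0, 2, 9, 22, 2, 13, 11, 20, 10]
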